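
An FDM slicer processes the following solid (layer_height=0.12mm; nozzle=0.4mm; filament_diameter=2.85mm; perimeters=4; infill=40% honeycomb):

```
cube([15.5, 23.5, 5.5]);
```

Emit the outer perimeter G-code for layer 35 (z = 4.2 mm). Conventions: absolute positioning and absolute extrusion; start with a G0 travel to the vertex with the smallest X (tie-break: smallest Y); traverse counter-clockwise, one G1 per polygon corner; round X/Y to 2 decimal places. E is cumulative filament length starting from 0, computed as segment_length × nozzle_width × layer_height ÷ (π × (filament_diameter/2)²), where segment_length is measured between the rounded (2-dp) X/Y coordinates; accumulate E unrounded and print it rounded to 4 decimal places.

G0 X0.00 Y0.00 Z4.20
G1 X15.50 Y0.00 E0.1166
G1 X15.50 Y23.50 E0.2934
G1 X0.00 Y23.50 E0.4101
G1 X0.00 Y0.00 E0.5869

At z = 4.2 mm: the cube (footprint 15.5×23.5) is included at this height. The outline is a single polygon with 4 vertices. Extrusion per mm of travel: 0.4 × 0.12 / (π × 1.425²) = 0.007524. Accumulating E over each segment gives final E = 0.5869.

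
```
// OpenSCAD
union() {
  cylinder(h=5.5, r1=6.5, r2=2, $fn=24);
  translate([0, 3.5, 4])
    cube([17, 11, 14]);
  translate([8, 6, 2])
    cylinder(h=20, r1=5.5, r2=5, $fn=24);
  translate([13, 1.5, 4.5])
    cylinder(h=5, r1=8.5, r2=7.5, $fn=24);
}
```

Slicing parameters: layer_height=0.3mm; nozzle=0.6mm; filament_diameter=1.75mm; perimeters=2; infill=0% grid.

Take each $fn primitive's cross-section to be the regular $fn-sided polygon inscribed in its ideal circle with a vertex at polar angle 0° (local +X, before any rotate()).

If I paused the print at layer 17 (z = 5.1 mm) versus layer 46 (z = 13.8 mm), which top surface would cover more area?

Layer 17 (z = 5.1): the cone: at t=0.927 of its height the radius interpolates to r₁+(r₂−r₁)t = 2.327, giving a regular 24-gon of that circumradius (area = (24/2)·2.327²·sin(360°/24) = 16.82 mm²); the cube at (0, 3.5) (footprint 17×11) is included at this height (area 187.00 mm²); the cone at (8, 6): at t=0.155 of its height the radius interpolates to r₁+(r₂−r₁)t = 5.423, giving a regular 24-gon of that circumradius (area = (24/2)·5.423²·sin(360°/24) = 91.32 mm²); the cone at (13, 1.5) (r1=8.5→r2=7.5) has section circumradius 8.380 here — a regular 24-gon (area = (24/2)·8.380²·sin(360°/24) = 218.10 mm²); Combining (union): the regions partially overlap — summed areas 513.25 mm² minus the doubly-counted overlap 151.73 mm² gives 361.52 mm² — area = 361.52 mm². So its area = 361.52 mm². Layer 46 (z = 13.8): the cone does not reach this height (z outside [0, 5.5]); the 17×11 cube at (0, 3.5) contributes its full rectangle (area 187.00 mm²); the cone at (8, 6) (r1=5.5→r2=5) has section circumradius 5.205 here — a regular 24-gon (area = (24/2)·5.205²·sin(360°/24) = 84.14 mm²); the cone at (13, 1.5) is not intersected at this z (z outside [4.5, 9.5]); Merging all regions: the regions partially overlap — summed areas 271.14 mm² minus the doubly-counted overlap 66.90 mm² gives 204.24 mm² — area = 204.24 mm². So its area = 204.24 mm². Layer 17 is larger (361.52 vs 204.24 mm²).

layer 17 (z = 5.1 mm)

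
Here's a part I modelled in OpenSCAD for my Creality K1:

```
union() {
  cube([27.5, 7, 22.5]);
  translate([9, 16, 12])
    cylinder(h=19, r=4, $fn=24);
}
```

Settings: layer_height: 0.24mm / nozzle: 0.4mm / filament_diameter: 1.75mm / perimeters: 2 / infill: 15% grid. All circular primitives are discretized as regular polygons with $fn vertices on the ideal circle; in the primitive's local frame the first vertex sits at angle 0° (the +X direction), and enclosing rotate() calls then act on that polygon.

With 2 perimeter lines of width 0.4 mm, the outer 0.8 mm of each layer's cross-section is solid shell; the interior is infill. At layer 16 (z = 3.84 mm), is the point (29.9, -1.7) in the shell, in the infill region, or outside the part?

At z = 3.84 mm: the cube is present — its section is the full 27.5×7 rectangle; the cylinder at (9, 16) is absent (z outside [12, 31]); Merging all regions: only the 27.5×7 cube is present, so the union is just that shape — 1 connected region. Overall, the cross-section is a single solid region. The nearest boundary edge runs (0.00, 0.00)→(27.50, 0.00); distance from the point to it = 2.94 mm. The point is not inside any of the regions above, so it lies outside the cross-section (2.94 mm from the nearest boundary).

outside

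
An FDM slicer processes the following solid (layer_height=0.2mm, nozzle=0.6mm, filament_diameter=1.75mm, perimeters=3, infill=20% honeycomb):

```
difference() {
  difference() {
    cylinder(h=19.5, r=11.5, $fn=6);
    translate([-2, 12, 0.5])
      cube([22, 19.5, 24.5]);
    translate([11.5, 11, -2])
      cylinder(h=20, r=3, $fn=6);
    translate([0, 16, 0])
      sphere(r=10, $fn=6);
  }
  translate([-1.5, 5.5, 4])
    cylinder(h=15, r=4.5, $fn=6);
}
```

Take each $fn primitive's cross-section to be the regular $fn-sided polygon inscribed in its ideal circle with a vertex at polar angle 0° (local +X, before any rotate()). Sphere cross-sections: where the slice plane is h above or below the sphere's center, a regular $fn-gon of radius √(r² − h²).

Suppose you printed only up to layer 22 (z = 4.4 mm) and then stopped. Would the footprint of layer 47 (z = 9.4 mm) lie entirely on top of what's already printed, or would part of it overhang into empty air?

part overhangs

Compare the two slices. At z = 4.4: the cylinder: section is a regular 6-gon, circumradius r=11.5 (area = (6/2)·11.500²·sin(360°/6) = 343.60 mm²); the cube at (-2, 12) is present — its section is the full 22×19.5 rectangle (area 429.00 mm²); the r=3 cylinder at (11.5, 11) contributes a regular 6-gon of circumradius 3 (area = (6/2)·3.000²·sin(360°/6) = 23.38 mm²); the r=10 sphere at (0, 16) contributes a regular 6-gon of circumradius √(10²−4.4²) = 8.980 (area = (6/2)·8.980²·sin(360°/6) = 209.51 mm²); After the difference (first − rest): starting from the r=11.5 cylinder (343.60 mm²), the 22×19.5 cube at (-2, 12) misses the remaining region (no effect); the r=3 cylinder at (11.5, 11) misses the remaining region (no effect); the r=10 sphere at (0, 16) partially overlaps it — only the 17.33 mm² overlap (of its 209.51 mm²) is removed, clipping the outline — area = 326.26 mm²; the cylinder at (-1.5, 5.5): section is a regular 6-gon, circumradius r=4.5 (area = (6/2)·4.500²·sin(360°/6) = 52.61 mm²); After the difference (first − rest): starting from the result so far (326.26 mm²), the r=4.5 cylinder at (-1.5, 5.5) partially overlaps it — only the 46.53 mm² overlap (of its 52.61 mm²) is removed, clipping the outline — area = 279.73 mm². At z = 9.4: the cylinder: section is a regular 6-gon, circumradius r=11.5 (area = (6/2)·11.500²·sin(360°/6) = 343.60 mm²); the cube at (-2, 12) (footprint 22×19.5) is included at this height (area 429.00 mm²); the cylinder at (11.5, 11): section is a regular 6-gon, circumradius r=3 (area = (6/2)·3.000²·sin(360°/6) = 23.38 mm²); the r=10 sphere at (0, 16) slices to a regular 6-gon of circumradius 3.412 (√(r²−h²) with h=9.4 from center) (area = (6/2)·3.412²·sin(360°/6) = 30.24 mm²); Taking the first minus the rest: starting from the r=11.5 cylinder (343.60 mm²), the 22×19.5 cube at (-2, 12) misses the remaining region (no effect); the r=3 cylinder at (11.5, 11) misses the remaining region (no effect); the r=10 sphere at (0, 16) misses the remaining region (no effect) — area = 343.60 mm²; the cylinder at (-1.5, 5.5): section is a regular 6-gon, circumradius r=4.5 (area = (6/2)·4.500²·sin(360°/6) = 52.61 mm²); Subtracting the remaining from the first: starting from that combined region (343.60 mm²), the r=4.5 cylinder at (-1.5, 5.5) lies wholly inside it (removes its full 52.61 mm² and its 27.00 mm outline becomes a hole wall) — area = 290.98 mm². Checking containment: at z = 9.4 the cross-section extends beyond the z = 4.4 cross-section by about 11.25 mm².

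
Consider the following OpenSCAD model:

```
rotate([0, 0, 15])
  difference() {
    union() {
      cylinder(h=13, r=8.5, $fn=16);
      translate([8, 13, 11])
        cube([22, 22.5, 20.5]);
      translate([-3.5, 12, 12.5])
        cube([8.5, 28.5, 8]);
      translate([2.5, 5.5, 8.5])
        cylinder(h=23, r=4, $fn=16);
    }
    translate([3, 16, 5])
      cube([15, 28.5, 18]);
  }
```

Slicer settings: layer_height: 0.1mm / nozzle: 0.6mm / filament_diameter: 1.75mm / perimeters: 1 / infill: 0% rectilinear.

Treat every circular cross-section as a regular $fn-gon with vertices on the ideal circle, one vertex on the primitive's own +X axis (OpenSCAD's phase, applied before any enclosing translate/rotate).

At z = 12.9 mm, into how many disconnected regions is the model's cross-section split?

At z = 12.9 mm: the cylinder: section is a regular 16-gon, circumradius r=8.5; the cube at (8, 13) is present — its section is the full 22×22.5 rectangle; the cube at (-3.5, 12) (footprint 8.5×28.5) is included at this height; the r=4 cylinder at (2.5, 5.5) gives a regular 16-gon of circumradius 4 (constant along its height); Combining (union): the regions partially overlap (shared area 40.31 mm²), so overlapping operands fuse into one piece — 3 connected regions; the cube at (3, 16) (footprint 15×28.5) is included at this height; Subtracting the remaining from the first: starting from that combined region, the 15×28.5 cube at (3, 16) partially overlaps it — only the 244.00 mm² overlap (of its 427.50 mm²) is removed, clipping the outline — 3 connected regions; (rotated 15° about Z; rotation is an isometry so areas/perimeters/island counts are preserved). The result has 3 disconnected regions.

3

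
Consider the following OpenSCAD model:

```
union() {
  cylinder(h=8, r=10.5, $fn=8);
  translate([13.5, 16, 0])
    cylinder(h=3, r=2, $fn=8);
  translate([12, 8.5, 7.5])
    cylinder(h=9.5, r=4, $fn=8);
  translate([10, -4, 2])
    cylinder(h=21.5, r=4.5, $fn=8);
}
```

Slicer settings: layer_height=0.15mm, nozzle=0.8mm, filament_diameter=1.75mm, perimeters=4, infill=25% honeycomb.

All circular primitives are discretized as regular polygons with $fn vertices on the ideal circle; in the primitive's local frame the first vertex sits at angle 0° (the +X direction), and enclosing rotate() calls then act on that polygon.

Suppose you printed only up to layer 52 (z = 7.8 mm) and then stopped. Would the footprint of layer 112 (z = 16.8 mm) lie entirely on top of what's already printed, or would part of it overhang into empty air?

entirely on top

Compare the two slices. At z = 7.8: the r=10.5 cylinder gives a regular 8-gon of circumradius 10.5 (constant along its height) (area = (8/2)·10.500²·sin(360°/8) = 311.83 mm²); the cylinder at (13.5, 16) is absent (z outside [0, 3]); the r=4 cylinder at (12, 8.5) contributes a regular 8-gon of circumradius 4 (area = (8/2)·4.000²·sin(360°/8) = 45.25 mm²); the r=4.5 cylinder at (10, -4) contributes a regular 8-gon of circumradius 4.5 (area = (8/2)·4.500²·sin(360°/8) = 57.28 mm²); Taking the union: the regions partially overlap — summed areas 414.36 mm² minus the doubly-counted overlap 19.71 mm² gives 394.65 mm² — area = 394.65 mm². At z = 16.8: the cylinder does not reach this height (z outside [0, 8]); the cylinder at (13.5, 16) does not reach this height (z outside [0, 3]); the r=4 cylinder at (12, 8.5) gives a regular 8-gon of circumradius 4 (constant along its height) (area = (8/2)·4.000²·sin(360°/8) = 45.25 mm²); the r=4.5 cylinder at (10, -4) contributes a regular 8-gon of circumradius 4.5 (area = (8/2)·4.500²·sin(360°/8) = 57.28 mm²); Merging all regions: the 2 present regions are separate (no shared area or edge), so areas and boundary lengths simply add and each stays a separate island — area = 102.53 mm². Checking containment: the cross-section at z = 16.8 is a subset of the cross-section at z = 7.8.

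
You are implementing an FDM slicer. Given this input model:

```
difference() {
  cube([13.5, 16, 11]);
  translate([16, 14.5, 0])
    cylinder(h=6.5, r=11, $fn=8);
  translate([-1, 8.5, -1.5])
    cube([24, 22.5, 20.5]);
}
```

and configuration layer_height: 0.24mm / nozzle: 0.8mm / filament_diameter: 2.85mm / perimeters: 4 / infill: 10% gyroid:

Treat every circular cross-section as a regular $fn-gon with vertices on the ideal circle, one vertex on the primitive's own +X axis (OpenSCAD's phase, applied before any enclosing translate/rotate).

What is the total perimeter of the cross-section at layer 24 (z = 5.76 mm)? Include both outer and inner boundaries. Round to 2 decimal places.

41.66 mm

At z = 5.76 mm: the cube (footprint 13.5×16) is included at this height (perimeter 59.00 mm); the r=11 cylinder at (16, 14.5) contributes a regular 8-gon of circumradius 11 (perimeter = 2·8·11.000·sin(180°/8) = 67.35 mm); the 24×22.5 cube at (-1, 8.5) contributes its full rectangle (perimeter 93.00 mm); Subtracting the remaining from the first: starting from the 13.5×16 cube, the r=11 cylinder at (16, 14.5) partially overlaps it — only the 71.64 mm² overlap (of its 342.24 mm²) is removed, clipping the outline; the 24×22.5 cube at (-1, 8.5) partially overlaps it — only the 45.42 mm² overlap (of its 540.00 mm²) is removed, clipping the outline — boundary = 41.66 mm. Overall, the cross-section is a single solid region. Total boundary length (outer) = 41.66 mm.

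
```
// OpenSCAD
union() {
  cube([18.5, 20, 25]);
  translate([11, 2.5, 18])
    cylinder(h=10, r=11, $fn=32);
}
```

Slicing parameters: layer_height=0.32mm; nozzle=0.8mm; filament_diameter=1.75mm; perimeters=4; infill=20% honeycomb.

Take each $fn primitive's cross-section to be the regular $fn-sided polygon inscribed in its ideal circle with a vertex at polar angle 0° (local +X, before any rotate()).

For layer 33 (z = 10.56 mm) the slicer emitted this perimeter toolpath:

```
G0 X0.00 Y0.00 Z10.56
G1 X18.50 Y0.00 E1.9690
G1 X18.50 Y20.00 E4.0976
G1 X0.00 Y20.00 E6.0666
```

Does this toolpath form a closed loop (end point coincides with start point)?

no

Start point (G0): (0.00, 0.00). End point (last G1): the path does not return to the start — open.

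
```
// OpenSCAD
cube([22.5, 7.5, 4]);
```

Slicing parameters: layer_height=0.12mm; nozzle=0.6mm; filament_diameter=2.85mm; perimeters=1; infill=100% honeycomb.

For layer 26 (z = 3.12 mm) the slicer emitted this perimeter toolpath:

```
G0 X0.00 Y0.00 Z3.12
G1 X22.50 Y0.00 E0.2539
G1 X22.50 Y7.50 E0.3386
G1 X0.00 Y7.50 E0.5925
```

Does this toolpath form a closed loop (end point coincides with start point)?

no

Start point (G0): (0.00, 0.00). End point (last G1): the path does not return to the start — open.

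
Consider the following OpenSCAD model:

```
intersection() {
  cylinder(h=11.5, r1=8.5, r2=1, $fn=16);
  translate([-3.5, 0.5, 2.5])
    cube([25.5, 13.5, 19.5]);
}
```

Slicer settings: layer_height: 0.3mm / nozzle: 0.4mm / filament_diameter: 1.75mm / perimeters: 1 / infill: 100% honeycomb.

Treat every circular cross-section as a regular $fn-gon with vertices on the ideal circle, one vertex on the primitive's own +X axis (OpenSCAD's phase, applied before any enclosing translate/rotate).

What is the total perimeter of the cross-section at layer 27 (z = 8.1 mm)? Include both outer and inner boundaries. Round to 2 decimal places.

15.26 mm

At z = 8.1 mm: the cone contributes a regular 16-gon of circumradius 3.217 (interpolated between r1=8.5 and r2=1 at t=0.704) (perimeter = 2·16·3.217·sin(180°/16) = 20.09 mm); the cube at (-3.5, 0.5) (footprint 25.5×13.5) is included at this height (perimeter 78.00 mm); Taking the intersection: the 25.5×13.5 cube at (-3.5, 0.5) partially overlaps the cone; clipping to the common part keeps 12.68 mm² — boundary = 15.26 mm. Overall, the cross-section is a single solid region. Total boundary length (outer) = 15.26 mm.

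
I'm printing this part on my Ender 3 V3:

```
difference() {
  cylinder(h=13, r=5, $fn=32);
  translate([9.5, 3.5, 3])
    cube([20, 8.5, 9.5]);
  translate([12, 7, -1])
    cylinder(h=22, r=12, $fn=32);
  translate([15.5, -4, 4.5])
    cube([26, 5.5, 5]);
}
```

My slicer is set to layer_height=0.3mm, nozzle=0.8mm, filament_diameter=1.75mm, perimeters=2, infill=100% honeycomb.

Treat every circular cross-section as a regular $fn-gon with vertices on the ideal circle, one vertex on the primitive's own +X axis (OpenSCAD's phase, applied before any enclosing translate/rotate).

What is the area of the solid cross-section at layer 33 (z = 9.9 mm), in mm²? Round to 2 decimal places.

60.19 mm²

At z = 9.9 mm: the cylinder: section is a regular 32-gon, circumradius r=5 (area = (32/2)·5.000²·sin(360°/32) = 78.04 mm²); the cube at (9.5, 3.5) is present — its section is the full 20×8.5 rectangle (area 170.00 mm²); the r=12 cylinder at (12, 7) gives a regular 32-gon of circumradius 12 (constant along its height) (area = (32/2)·12.000²·sin(360°/32) = 449.49 mm²); the cube at (15.5, -4) is absent (z outside [4.5, 9.5]); After the difference (first − rest): starting from the r=5 cylinder (78.04 mm²), the 20×8.5 cube at (9.5, 3.5) misses the remaining region (no effect); the r=12 cylinder at (12, 7) partially overlaps it — only the 17.85 mm² overlap (of its 449.49 mm²) is removed, clipping the outline — area = 60.19 mm². Overall, the cross-section is a single solid region. Net area = 60.19 mm².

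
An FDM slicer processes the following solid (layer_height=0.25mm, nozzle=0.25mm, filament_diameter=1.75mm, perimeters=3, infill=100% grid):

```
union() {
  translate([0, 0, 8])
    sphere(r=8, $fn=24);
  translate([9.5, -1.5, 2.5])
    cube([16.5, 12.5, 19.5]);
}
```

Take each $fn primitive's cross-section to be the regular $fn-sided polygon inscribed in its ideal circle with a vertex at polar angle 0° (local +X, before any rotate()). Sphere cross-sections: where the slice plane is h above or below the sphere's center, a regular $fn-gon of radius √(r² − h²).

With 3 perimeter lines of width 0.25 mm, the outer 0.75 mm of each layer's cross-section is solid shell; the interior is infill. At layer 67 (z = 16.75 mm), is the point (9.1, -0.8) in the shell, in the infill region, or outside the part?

At z = 16.75 mm: the sphere is not intersected at this z (|z−center|=8.750 > r=8); the cube at (9.5, -1.5) (footprint 16.5×12.5) is included at this height; Taking the union: only the 16.5×12.5 cube at (9.5, -1.5) is present, so the union is just that shape — 1 connected region. Overall, the cross-section is a single solid region. The nearest boundary edge runs (9.50, 11.00)→(9.50, -1.50); distance from the point to it = 0.40 mm. The point is not inside any of the regions above, so it lies outside the cross-section (0.40 mm from the nearest boundary).

outside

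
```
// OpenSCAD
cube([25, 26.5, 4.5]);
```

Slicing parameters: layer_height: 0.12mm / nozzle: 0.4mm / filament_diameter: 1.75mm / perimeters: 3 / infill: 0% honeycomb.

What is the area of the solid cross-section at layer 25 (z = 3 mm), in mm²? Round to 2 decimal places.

662.50 mm²

At z = 3 mm: the cube (footprint 25×26.5) is included at this height (area 662.50 mm²). Overall, the cross-section is a single solid region. Net area = 662.50 mm².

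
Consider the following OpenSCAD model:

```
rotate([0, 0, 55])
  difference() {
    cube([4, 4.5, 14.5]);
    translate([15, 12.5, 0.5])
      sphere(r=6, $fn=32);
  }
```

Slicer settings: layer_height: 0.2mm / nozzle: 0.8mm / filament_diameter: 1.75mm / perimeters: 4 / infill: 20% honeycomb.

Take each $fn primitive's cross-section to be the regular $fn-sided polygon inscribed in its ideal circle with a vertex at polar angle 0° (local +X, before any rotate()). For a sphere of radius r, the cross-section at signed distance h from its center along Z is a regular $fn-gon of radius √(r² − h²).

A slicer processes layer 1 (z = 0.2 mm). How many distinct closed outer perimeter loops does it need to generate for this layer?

1

At z = 0.2 mm: the cube (footprint 4×4.5) is included at this height; the sphere at (15, 12.5): section is a regular 32-gon, circumradius = √(r²−h²) = √(6²−0.3²) = 5.992; Taking the first minus the rest: starting from the 4×4.5 cube, the r=6 sphere at (15, 12.5) misses the remaining region (no effect) — 1 connected region; (rotated 55° about Z; rotation is an isometry so areas/perimeters/island counts are preserved). The result has 1 disconnected region.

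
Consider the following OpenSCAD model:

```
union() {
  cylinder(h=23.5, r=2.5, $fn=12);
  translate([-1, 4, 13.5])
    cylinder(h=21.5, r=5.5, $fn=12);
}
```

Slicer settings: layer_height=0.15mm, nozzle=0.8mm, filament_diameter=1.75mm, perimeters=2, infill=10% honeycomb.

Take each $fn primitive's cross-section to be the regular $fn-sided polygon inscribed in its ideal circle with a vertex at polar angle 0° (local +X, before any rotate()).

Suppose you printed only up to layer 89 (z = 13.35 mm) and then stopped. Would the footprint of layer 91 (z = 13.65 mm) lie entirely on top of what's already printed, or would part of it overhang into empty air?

Compare the two slices. At z = 13.35: the r=2.5 cylinder contributes a regular 12-gon of circumradius 2.5 (area = (12/2)·2.500²·sin(360°/12) = 18.75 mm²); the cylinder at (-1, 4) is not intersected at this z (z outside [13.5, 35]); Merging all regions: only the r=2.5 cylinder is present, so the union is just that shape — area = 18.75 mm². At z = 13.65: the r=2.5 cylinder contributes a regular 12-gon of circumradius 2.5 (area = (12/2)·2.500²·sin(360°/12) = 18.75 mm²); the cylinder at (-1, 4): section is a regular 12-gon, circumradius r=5.5 (area = (12/2)·5.500²·sin(360°/12) = 90.75 mm²); Combining (union): the regions partially overlap — summed areas 109.50 mm² minus the doubly-counted overlap 14.55 mm² gives 94.95 mm² — area = 94.95 mm². Checking containment: at z = 13.65 the cross-section extends beyond the z = 13.35 cross-section by about 76.20 mm².

part overhangs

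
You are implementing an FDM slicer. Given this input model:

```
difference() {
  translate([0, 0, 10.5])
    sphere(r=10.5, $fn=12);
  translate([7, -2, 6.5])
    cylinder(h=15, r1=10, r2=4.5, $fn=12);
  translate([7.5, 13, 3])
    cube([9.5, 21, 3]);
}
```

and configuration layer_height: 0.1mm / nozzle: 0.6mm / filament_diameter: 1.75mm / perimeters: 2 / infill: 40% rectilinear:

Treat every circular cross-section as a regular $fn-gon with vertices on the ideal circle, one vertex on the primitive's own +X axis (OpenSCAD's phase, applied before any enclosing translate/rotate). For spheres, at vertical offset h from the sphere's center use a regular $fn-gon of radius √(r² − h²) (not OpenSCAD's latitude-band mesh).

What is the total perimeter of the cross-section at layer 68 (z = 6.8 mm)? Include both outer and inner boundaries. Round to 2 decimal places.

At z = 6.8 mm: the r=10.5 sphere contributes a regular 12-gon of circumradius √(10.5²−3.7²) = 9.826 (perimeter = 2·12·9.826·sin(180°/12) = 61.04 mm); the cone at (7, -2) contributes a regular 12-gon of circumradius 9.890 (interpolated between r1=10 and r2=4.5 at t=0.020) (perimeter = 2·12·9.890·sin(180°/12) = 61.43 mm); the cube at (7.5, 13) does not reach this height (z outside [3, 6]); Taking the first minus the rest: starting from the r=10.5 sphere, the cone at (7, -2) partially overlaps it — only the 154.28 mm² overlap (of its 293.44 mm²) is removed, clipping the outline — boundary = 60.96 mm. Overall, the cross-section is a single solid region. Total boundary length (outer) = 60.96 mm.

60.96 mm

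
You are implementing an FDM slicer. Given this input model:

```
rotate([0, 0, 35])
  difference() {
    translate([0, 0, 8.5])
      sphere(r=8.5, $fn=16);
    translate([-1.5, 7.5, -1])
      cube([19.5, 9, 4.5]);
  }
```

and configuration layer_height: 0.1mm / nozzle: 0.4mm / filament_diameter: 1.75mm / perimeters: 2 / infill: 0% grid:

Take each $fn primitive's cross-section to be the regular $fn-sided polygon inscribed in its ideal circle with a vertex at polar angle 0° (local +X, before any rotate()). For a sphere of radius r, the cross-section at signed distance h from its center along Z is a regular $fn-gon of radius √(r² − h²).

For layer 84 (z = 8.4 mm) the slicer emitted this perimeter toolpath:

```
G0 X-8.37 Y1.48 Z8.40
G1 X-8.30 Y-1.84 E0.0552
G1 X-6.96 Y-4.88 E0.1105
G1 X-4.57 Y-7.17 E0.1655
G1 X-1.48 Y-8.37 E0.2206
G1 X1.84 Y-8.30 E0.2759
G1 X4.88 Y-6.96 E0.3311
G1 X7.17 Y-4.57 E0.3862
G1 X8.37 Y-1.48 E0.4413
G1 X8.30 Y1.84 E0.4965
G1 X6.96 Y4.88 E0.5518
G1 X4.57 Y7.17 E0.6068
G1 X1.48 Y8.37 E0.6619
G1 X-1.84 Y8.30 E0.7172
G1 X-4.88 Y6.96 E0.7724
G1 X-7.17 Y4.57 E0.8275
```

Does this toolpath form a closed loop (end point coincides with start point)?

Start point (G0): (-8.37, 1.48). End point (last G1): the path does not return to the start — open.

no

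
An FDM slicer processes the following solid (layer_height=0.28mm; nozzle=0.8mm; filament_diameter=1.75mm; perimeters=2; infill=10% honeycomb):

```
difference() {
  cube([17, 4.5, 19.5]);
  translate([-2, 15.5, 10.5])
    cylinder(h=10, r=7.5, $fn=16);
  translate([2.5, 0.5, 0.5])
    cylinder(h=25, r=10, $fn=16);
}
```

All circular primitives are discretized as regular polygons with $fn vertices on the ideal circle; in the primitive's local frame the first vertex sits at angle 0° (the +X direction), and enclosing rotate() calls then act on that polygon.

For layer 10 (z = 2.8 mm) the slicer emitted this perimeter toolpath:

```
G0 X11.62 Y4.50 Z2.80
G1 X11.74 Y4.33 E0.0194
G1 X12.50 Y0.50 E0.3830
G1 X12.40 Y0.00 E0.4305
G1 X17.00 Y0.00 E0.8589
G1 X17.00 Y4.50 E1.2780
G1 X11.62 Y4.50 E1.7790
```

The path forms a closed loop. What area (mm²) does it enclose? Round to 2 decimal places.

21.87 mm²

Apply the shoelace formula to the sequence of (X, Y) vertices; enclosed area = 21.87 mm².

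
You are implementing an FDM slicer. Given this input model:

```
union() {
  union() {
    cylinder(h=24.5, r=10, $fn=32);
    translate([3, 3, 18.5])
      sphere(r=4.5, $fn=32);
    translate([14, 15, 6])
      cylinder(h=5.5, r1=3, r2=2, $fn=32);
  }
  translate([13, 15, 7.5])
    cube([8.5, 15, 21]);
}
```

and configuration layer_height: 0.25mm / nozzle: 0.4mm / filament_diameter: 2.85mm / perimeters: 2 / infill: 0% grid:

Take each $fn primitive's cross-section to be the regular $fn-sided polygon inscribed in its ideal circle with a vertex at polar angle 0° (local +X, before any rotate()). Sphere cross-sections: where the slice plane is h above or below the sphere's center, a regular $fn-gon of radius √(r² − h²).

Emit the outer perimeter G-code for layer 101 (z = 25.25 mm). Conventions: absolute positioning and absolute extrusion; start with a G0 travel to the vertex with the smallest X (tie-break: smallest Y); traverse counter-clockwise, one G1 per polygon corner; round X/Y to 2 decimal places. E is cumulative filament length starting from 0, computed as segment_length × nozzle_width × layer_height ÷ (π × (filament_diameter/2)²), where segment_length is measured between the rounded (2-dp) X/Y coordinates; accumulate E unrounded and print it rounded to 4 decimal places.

G0 X13.00 Y15.00 Z25.25
G1 X21.50 Y15.00 E0.1332
G1 X21.50 Y30.00 E0.3684
G1 X13.00 Y30.00 E0.5016
G1 X13.00 Y15.00 E0.7367

At z = 25.25 mm: the cylinder is absent (z outside [0, 24.5]); the sphere at (3, 3) is absent (|z−center|=6.750 > r=4.5); the cone at (14, 15) is not intersected at this z (z outside [6, 11.5]); Merging all regions: nothing is present at this height; the 8.5×15 cube at (13, 15) contributes its full rectangle; Merging all regions: only the 8.5×15 cube at (13, 15) is present, so the union is just that shape — 1 connected region. The outline is a single polygon with 4 vertices. Extrusion per mm of travel: 0.4 × 0.25 / (π × 1.425²) = 0.015675. Accumulating E over each segment gives final E = 0.7367.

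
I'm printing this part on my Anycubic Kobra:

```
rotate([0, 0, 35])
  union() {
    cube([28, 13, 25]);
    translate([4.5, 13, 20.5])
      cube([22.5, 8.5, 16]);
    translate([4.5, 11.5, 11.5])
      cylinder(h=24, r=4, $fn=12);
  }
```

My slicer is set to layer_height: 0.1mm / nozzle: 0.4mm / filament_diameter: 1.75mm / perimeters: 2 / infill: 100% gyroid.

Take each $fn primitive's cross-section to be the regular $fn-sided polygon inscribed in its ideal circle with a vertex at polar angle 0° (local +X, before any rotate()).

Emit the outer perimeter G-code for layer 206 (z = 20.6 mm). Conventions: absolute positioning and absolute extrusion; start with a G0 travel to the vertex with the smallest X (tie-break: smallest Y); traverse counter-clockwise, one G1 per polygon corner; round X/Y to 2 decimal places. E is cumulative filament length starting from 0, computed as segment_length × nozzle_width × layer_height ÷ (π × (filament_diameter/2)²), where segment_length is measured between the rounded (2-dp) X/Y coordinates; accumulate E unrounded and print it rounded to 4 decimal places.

At z = 20.6 mm: the cube is present — its section is the full 28×13 rectangle; the cube at (4.5, 13) (footprint 22.5×8.5) is included at this height; the r=4 cylinder at (4.5, 11.5) contributes a regular 12-gon of circumradius 4; Merging all regions: the regions partially overlap (shared area 41.70 mm²), so overlapping operands fuse into one piece — 1 connected region; (rotated 35° about Z; rotation is an isometry so areas/perimeters/island counts are preserved). The outline is a single polygon with 11 vertices. Extrusion per mm of travel: 0.4 × 0.1 / (π × 0.875²) = 0.016630. Accumulating E over each segment gives final E = 1.6227.

G0 X-8.65 Y20.19 Z20.60
G1 X-5.20 Y15.28 E0.0998
G1 X-6.54 Y13.69 E0.1344
G1 X-6.89 Y11.65 E0.1688
G1 X-6.72 Y11.17 E0.1773
G1 X-7.46 Y10.65 E0.1923
G1 X0.00 Y0.00 E0.4085
G1 X22.94 Y16.06 E0.8742
G1 X15.48 Y26.71 E1.0905
G1 X14.66 Y26.14 E1.1071
G1 X9.79 Y33.10 E1.2483
G1 X-8.65 Y20.19 E1.6227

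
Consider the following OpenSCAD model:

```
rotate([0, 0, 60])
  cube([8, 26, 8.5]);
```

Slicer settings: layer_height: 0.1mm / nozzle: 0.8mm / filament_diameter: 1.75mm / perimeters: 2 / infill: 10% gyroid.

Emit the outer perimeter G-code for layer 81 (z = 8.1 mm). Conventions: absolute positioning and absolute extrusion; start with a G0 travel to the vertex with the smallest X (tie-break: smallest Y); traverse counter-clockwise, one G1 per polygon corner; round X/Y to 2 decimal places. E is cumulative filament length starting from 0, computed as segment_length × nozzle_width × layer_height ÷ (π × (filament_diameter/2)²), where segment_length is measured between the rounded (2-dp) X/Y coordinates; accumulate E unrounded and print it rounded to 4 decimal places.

At z = 8.1 mm: the 8×26 cube contributes its full rectangle; (whole slice rotated 60° about Z — lengths, areas and connectivity unchanged). The outline is a single polygon with 4 vertices. Extrusion per mm of travel: 0.8 × 0.1 / (π × 0.875²) = 0.033260. Accumulating E over each segment gives final E = 2.2620.

G0 X-22.52 Y13.00 Z8.10
G1 X0.00 Y0.00 E0.8649
G1 X4.00 Y6.93 E1.1310
G1 X-18.52 Y19.93 E1.9959
G1 X-22.52 Y13.00 E2.2620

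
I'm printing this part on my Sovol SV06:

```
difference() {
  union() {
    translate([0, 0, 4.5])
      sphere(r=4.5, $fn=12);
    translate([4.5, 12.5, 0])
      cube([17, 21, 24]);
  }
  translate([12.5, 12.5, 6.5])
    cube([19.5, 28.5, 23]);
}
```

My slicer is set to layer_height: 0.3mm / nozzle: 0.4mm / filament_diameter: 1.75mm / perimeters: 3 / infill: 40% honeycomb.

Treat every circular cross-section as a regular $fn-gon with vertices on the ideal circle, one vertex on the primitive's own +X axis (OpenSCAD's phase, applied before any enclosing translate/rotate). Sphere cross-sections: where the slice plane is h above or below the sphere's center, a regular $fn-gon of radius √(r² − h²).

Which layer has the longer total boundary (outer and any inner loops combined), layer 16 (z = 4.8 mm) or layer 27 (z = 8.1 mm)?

layer 16 (z = 4.8 mm)

Layer 16 (z = 4.8): the sphere: section is a regular 12-gon, circumradius = √(r²−h²) = √(4.5²−0.3²) = 4.490 (perimeter = 2·12·4.490·sin(180°/12) = 27.89 mm); the 17×21 cube at (4.5, 12.5) contributes its full rectangle (perimeter 76.00 mm); Merging all regions: the 2 present regions are separate (no shared area or edge), so areas and boundary lengths simply add and each stays a separate island — boundary = 103.89 mm; the cube at (12.5, 12.5) is absent (z outside [6.5, 29.5]); Subtracting the remaining from the first: none of the subtracted shapes is present at this height, so the result so far is unchanged — boundary = 103.89 mm. So its perimeter = 103.89 mm. Layer 27 (z = 8.1): the r=4.5 sphere slices to a regular 12-gon of circumradius 2.700 (√(r²−h²) with h=3.6 from center) (perimeter = 2·12·2.700·sin(180°/12) = 16.77 mm); the 17×21 cube at (4.5, 12.5) contributes its full rectangle (perimeter 76.00 mm); Merging all regions: the 2 present regions are separate (no shared area or edge), so areas and boundary lengths simply add and each stays a separate island — boundary = 92.77 mm; the cube at (12.5, 12.5) (footprint 19.5×28.5) is included at this height (perimeter 96.00 mm); Taking the first minus the rest: starting from that combined region, the 19.5×28.5 cube at (12.5, 12.5) partially overlaps it — only the 189.00 mm² overlap (of its 555.75 mm²) is removed, clipping the outline — boundary = 74.77 mm. So its perimeter = 74.77 mm. Layer 16 is larger (103.89 vs 74.77 mm).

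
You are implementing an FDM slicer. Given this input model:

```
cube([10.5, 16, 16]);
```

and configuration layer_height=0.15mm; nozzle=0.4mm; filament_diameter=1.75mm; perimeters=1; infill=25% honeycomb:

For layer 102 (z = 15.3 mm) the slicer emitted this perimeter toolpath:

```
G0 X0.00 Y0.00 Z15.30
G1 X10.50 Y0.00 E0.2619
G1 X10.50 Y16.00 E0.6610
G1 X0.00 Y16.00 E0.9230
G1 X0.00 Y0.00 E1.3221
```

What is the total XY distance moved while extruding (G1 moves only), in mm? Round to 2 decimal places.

Sum the Euclidean lengths of each G1 segment: total = 53.00 mm.

53.00 mm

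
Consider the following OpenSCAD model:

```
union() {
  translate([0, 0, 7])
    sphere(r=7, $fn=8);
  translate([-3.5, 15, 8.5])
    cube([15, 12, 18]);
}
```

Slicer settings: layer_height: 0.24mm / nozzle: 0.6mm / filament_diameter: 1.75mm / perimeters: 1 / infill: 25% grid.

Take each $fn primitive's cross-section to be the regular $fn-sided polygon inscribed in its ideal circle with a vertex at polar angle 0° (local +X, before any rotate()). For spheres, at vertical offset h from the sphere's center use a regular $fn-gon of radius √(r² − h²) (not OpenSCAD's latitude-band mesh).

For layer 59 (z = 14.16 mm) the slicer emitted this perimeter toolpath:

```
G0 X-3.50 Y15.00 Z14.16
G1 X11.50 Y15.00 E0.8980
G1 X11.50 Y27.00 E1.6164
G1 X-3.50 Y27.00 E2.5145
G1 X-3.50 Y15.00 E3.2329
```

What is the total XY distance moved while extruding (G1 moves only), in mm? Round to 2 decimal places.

54.00 mm

Sum the Euclidean lengths of each G1 segment: total = 54.00 mm.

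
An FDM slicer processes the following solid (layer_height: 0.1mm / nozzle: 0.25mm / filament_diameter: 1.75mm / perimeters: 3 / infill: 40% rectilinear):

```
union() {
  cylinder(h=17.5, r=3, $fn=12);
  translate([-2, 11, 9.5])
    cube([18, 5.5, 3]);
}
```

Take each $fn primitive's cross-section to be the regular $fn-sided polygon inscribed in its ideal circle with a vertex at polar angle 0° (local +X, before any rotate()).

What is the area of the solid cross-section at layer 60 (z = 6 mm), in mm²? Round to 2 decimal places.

At z = 6 mm: the cylinder: section is a regular 12-gon, circumradius r=3 (area = (12/2)·3.000²·sin(360°/12) = 27.00 mm²); the cube at (-2, 11) does not reach this height (z outside [9.5, 12.5]); Combining (union): only the r=3 cylinder is present, so the union is just that shape — area = 27.00 mm². Overall, the cross-section is a single solid region. Net area = 27.00 mm².

27.00 mm²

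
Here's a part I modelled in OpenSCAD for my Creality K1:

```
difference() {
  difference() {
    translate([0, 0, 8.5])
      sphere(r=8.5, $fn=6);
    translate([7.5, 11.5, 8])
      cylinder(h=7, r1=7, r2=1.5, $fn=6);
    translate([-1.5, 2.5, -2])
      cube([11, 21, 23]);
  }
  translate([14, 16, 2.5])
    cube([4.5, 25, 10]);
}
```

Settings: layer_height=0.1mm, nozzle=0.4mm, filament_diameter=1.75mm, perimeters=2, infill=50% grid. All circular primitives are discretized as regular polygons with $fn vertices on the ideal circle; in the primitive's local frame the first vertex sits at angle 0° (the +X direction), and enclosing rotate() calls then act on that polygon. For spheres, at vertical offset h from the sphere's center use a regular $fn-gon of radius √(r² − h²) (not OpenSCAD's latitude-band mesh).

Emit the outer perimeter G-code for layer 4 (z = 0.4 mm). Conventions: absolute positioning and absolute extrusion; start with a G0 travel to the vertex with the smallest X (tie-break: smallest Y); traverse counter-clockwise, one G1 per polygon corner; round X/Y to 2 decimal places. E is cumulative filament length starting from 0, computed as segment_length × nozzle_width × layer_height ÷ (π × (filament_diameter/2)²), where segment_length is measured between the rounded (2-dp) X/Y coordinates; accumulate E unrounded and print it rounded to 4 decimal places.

At z = 0.4 mm: the r=8.5 sphere contributes a regular 6-gon of circumradius √(8.5²−8.1²) = 2.577; the cone at (7.5, 11.5) is absent (z outside [8, 15]); the cube at (-1.5, 2.5) (footprint 11×21) is included at this height; After the difference (first − rest): starting from the r=8.5 sphere, the 11×21 cube at (-1.5, 2.5) misses the remaining region (no effect) — 1 connected region; the cube at (14, 16) is absent (z outside [2.5, 12.5]); Taking the first minus the rest: none of the subtracted shapes is present at this height, so that combined region is unchanged — 1 connected region. The outline is a single polygon with 6 vertices. Extrusion per mm of travel: 0.4 × 0.1 / (π × 0.875²) = 0.016630. Accumulating E over each segment gives final E = 0.2572.

G0 X-2.58 Y0.00 Z0.40
G1 X-1.29 Y-2.23 E0.0428
G1 X1.29 Y-2.23 E0.0857
G1 X2.58 Y0.00 E0.1286
G1 X1.29 Y2.23 E0.1714
G1 X-1.29 Y2.23 E0.2143
G1 X-2.58 Y0.00 E0.2572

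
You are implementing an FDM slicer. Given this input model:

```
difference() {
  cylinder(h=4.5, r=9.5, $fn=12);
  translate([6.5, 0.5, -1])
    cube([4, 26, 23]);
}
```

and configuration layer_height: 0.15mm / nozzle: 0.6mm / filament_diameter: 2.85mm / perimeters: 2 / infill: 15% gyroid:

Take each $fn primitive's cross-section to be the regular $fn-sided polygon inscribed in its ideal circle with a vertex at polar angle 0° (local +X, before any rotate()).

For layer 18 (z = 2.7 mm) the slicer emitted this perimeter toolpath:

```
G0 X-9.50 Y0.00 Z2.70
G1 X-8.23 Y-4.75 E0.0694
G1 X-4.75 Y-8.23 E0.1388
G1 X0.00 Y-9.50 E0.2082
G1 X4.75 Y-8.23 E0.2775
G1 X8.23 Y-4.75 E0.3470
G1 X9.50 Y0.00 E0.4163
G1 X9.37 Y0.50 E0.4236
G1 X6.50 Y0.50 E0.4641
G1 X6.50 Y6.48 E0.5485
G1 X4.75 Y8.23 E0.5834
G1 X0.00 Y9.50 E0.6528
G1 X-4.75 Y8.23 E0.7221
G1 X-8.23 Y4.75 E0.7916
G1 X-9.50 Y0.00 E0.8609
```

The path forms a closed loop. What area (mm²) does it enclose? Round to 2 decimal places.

259.58 mm²

Apply the shoelace formula to the sequence of (X, Y) vertices; enclosed area = 259.58 mm².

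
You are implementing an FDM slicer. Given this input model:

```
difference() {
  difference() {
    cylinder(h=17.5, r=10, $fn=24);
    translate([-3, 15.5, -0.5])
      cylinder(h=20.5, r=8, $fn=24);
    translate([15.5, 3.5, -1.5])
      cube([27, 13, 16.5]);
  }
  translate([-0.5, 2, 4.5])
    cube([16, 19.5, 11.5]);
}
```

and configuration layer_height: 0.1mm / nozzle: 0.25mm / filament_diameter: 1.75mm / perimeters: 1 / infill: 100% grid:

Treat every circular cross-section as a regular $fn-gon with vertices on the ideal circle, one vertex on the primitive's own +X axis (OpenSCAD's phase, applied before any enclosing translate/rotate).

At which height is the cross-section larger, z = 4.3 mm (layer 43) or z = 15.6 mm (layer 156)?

Layer 43 (z = 4.3): the r=10 cylinder contributes a regular 24-gon of circumradius 10 (area = (24/2)·10.000²·sin(360°/24) = 310.58 mm²); the r=8 cylinder at (-3, 15.5) gives a regular 24-gon of circumradius 8 (constant along its height) (area = (24/2)·8.000²·sin(360°/24) = 198.77 mm²); the cube at (15.5, 3.5) is present — its section is the full 27×13 rectangle (area 351.00 mm²); Taking the first minus the rest: starting from the r=10 cylinder (310.58 mm²), the r=8 cylinder at (-3, 15.5) partially overlaps it — only the 11.91 mm² overlap (of its 198.77 mm²) is removed, clipping the outline; the 27×13 cube at (15.5, 3.5) misses the remaining region (no effect) — area = 298.67 mm²; the cube at (-0.5, 2) is not intersected at this z (z outside [4.5, 16]); Taking the first minus the rest: none of the subtracted shapes is present at this height, so that combined region is unchanged — area = 298.67 mm². So its area = 298.67 mm². Layer 156 (z = 15.6): the r=10 cylinder gives a regular 24-gon of circumradius 10 (constant along its height) (area = (24/2)·10.000²·sin(360°/24) = 310.58 mm²); the r=8 cylinder at (-3, 15.5) gives a regular 24-gon of circumradius 8 (constant along its height) (area = (24/2)·8.000²·sin(360°/24) = 198.77 mm²); the cube at (15.5, 3.5) is absent (z outside [-1.5, 15]); Taking the first minus the rest: starting from the r=10 cylinder (310.58 mm²), the r=8 cylinder at (-3, 15.5) partially overlaps it — only the 11.91 mm² overlap (of its 198.77 mm²) is removed, clipping the outline — area = 298.67 mm²; the 16×19.5 cube at (-0.5, 2) contributes its full rectangle (area 312.00 mm²); Taking the first minus the rest: starting from that combined region (298.67 mm²), the 16×19.5 cube at (-0.5, 2) partially overlaps it — only the 58.43 mm² overlap (of its 312.00 mm²) is removed, clipping the outline — area = 240.24 mm². So its area = 240.24 mm². Layer 43 is larger (298.67 vs 240.24 mm²).

layer 43 (z = 4.3 mm)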